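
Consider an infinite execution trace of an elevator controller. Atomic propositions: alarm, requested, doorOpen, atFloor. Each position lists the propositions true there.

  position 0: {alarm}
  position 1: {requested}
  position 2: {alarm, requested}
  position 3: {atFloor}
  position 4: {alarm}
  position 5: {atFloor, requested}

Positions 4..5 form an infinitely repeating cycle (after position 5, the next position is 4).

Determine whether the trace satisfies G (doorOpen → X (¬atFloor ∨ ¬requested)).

doorOpen → X (¬atFloor ∨ ¬requested) holds at every position 0..5, and those are all positions ever visited, so G (doorOpen → X (¬atFloor ∨ ¬requested)) holds.

Satisfied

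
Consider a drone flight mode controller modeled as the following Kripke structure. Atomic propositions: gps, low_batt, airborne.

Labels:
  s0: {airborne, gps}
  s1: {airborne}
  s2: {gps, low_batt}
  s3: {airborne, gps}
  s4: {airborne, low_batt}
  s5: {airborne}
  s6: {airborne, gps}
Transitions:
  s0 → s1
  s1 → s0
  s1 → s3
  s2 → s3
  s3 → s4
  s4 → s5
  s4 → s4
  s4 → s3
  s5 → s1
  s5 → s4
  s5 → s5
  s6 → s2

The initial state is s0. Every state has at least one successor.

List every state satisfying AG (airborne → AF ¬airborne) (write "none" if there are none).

States satisfying airborne → AF ¬airborne: {s2, s6}.
States satisfying AG (airborne → AF ¬airborne): ∅.

none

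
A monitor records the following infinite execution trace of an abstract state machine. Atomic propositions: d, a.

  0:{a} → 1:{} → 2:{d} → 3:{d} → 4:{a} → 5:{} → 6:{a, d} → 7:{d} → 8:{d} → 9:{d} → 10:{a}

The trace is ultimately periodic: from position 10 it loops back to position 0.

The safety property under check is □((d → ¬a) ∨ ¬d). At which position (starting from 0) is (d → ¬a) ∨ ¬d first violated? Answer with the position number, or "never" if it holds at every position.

6

Check (d → ¬a) ∨ ¬d at each position in order: 0 ✓, 1 ✓, 2 ✓, 3 ✓, 4 ✓, 5 ✓.
At position 6 the labels are {a, d}, so (d → ¬a) ∨ ¬d is false there. This is the first violation.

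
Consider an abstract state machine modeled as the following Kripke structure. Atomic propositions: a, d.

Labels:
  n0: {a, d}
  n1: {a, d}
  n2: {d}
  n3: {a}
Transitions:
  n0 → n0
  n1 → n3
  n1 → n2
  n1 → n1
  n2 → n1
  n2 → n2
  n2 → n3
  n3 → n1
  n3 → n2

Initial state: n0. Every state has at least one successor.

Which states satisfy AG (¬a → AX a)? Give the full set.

States satisfying ¬a → AX a: {n0, n1, n3}.
States satisfying AG (¬a → AX a): {n0}.

{n0}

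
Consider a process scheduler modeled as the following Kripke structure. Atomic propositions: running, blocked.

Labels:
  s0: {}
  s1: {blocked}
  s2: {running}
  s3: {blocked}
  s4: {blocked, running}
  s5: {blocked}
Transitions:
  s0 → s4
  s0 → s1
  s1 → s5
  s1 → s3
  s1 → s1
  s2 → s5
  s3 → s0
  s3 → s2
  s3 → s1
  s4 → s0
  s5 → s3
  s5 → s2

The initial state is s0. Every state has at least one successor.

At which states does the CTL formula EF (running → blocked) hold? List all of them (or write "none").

{s0, s1, s2, s3, s4, s5}

States satisfying running → blocked: {s0, s1, s3, s4, s5}.
States satisfying EF (running → blocked): {s0, s1, s2, s3, s4, s5}.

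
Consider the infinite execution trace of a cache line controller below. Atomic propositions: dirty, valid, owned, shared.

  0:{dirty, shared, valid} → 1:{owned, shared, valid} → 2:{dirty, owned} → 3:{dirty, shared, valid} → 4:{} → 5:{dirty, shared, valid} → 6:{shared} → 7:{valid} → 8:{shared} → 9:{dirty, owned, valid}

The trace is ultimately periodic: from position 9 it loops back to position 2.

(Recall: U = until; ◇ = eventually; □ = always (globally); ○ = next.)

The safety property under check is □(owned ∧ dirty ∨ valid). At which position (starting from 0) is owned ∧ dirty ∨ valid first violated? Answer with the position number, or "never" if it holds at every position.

Check owned ∧ dirty ∨ valid at each position in order: 0 ✓, 1 ✓, 2 ✓, 3 ✓.
At position 4 the labels are {}, so owned ∧ dirty ∨ valid is false there. This is the first violation.

4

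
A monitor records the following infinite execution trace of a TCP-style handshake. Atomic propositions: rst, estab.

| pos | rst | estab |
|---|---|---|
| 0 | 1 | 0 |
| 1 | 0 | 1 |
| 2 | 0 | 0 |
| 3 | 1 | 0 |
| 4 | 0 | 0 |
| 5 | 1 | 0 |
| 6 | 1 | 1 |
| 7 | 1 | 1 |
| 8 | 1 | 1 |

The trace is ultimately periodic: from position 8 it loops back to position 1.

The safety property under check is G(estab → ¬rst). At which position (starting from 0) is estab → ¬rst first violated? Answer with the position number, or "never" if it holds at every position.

Check estab → ¬rst at each position in order: 0 ✓, 1 ✓, 2 ✓, 3 ✓, 4 ✓, 5 ✓.
At position 6 the labels are {estab, rst}, so estab → ¬rst is false there. This is the first violation.

6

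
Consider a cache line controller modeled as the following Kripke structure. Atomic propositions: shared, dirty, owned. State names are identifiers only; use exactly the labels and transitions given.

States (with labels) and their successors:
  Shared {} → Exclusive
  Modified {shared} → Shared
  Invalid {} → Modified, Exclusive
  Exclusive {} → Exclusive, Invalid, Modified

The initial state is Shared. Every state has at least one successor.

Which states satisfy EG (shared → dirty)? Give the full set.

States satisfying shared → dirty: {Shared, Invalid, Exclusive}.
States satisfying EG (shared → dirty): {Shared, Invalid, Exclusive}.

{Shared, Invalid, Exclusive}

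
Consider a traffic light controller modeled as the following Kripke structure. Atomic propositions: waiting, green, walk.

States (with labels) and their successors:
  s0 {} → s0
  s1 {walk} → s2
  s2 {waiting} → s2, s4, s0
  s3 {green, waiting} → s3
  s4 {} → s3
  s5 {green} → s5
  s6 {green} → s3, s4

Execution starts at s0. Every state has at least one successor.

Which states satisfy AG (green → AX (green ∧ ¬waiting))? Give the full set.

States satisfying green → AX (green ∧ ¬waiting): {s0, s1, s2, s4, s5}.
States satisfying AG (green → AX (green ∧ ¬waiting)): {s0, s5}.

{s0, s5}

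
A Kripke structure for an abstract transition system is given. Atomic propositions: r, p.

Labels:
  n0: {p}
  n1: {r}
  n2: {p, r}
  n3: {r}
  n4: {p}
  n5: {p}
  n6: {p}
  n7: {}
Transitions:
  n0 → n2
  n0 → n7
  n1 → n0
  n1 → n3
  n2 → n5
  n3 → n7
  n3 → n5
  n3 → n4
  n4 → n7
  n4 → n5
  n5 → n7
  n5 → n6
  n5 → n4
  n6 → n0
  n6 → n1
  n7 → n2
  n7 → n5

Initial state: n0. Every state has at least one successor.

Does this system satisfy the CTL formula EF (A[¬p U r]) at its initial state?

Yes

States satisfying A[¬p U r]: {n1, n2, n3}.
States satisfying EF (A[¬p U r]): {n0, n1, n2, n3, n4, n5, n6, n7}.
Some path from n0 reaches a state where A[¬p U r] holds.
n0 ∈ Sat(EF (A[¬p U r])).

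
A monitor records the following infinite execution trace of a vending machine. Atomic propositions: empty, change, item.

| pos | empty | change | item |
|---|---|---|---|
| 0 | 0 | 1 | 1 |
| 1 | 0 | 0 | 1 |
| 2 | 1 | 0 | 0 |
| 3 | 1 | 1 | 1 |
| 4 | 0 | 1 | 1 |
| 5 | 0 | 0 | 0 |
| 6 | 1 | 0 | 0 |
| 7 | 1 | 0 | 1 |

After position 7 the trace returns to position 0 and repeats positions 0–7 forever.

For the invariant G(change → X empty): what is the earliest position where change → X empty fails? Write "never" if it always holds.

At position 0 the labels are {change, item} and the next position 1 has {item}, so change → X empty is false there. This is the first violation.

0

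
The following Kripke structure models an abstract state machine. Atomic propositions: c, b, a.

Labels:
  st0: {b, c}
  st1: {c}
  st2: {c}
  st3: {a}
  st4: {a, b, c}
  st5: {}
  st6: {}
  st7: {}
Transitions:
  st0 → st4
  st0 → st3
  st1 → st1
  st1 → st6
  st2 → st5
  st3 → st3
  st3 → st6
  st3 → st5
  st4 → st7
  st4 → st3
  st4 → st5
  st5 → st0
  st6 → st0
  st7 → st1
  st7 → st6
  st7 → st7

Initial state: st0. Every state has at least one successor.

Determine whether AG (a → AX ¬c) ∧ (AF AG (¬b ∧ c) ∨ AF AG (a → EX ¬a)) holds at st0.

States satisfying a → AX ¬c: {st0, st1, st2, st3, st4, st5, st6, st7}.
States satisfying AG (a → AX ¬c): {st0, st1, st2, st3, st4, st5, st6, st7}.
States satisfying AG (¬b ∧ c): ∅.
States satisfying AF AG (¬b ∧ c): ∅.
States satisfying AG (a → EX ¬a): {st0, st1, st2, st3, st4, st5, st6, st7}.
States satisfying AF AG (a → EX ¬a): {st0, st1, st2, st3, st4, st5, st6, st7}.
States satisfying AF AG (¬b ∧ c) ∨ AF AG (a → EX ¬a): {st0, st1, st2, st3, st4, st5, st6, st7}.
States satisfying AG (a → AX ¬c) ∧ (AF AG (¬b ∧ c) ∨ AF AG (a → EX ¬a)): {st0, st1, st2, st3, st4, st5, st6, st7}.
st0 ∈ Sat(AG (a → AX ¬c) ∧ (AF AG (¬b ∧ c) ∨ AF AG (a → EX ¬a))).

Yes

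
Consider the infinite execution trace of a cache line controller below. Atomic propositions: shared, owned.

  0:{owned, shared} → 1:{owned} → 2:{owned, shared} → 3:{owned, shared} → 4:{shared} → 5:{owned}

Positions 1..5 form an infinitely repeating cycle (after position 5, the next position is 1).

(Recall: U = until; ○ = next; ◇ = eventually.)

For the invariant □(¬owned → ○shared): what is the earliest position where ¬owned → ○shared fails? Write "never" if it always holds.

Check ¬owned → ○shared at each position in order: 0 ✓, 1 ✓, 2 ✓, 3 ✓.
At position 4 the labels are {shared} and the next position 5 has {owned}, so ¬owned → ○shared is false there. This is the first violation.

4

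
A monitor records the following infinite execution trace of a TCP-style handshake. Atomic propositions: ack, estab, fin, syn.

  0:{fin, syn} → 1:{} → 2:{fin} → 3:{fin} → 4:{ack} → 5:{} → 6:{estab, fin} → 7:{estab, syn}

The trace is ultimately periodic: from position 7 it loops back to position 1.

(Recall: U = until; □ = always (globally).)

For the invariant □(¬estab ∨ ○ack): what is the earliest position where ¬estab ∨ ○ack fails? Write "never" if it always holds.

6

Check ¬estab ∨ ○ack at each position in order: 0 ✓, 1 ✓, 2 ✓, 3 ✓, 4 ✓, 5 ✓.
At position 6 the labels are {estab, fin} and the next position 7 has {estab, syn}, so ¬estab ∨ ○ack is false there. This is the first violation.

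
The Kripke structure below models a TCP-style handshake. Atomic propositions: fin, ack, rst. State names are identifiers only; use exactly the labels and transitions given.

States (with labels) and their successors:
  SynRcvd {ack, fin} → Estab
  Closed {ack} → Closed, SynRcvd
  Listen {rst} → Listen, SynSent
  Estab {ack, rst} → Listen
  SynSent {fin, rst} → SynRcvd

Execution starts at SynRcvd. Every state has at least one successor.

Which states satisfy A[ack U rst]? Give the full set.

{SynRcvd, Listen, Estab, SynSent}

States satisfying ack: {SynRcvd, Closed, Estab}.
States satisfying rst: {Listen, Estab, SynSent}.
States satisfying A[ack U rst]: {SynRcvd, Listen, Estab, SynSent}.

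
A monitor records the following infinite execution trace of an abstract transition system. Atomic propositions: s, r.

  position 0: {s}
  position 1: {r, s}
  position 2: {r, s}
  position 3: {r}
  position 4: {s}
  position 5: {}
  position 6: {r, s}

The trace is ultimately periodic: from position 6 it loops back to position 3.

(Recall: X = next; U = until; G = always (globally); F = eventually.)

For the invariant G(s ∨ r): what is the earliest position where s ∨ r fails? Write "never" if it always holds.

Check s ∨ r at each position in order: 0 ✓, 1 ✓, 2 ✓, 3 ✓, 4 ✓.
At position 5 the labels are {}, so s ∨ r is false there. This is the first violation.

5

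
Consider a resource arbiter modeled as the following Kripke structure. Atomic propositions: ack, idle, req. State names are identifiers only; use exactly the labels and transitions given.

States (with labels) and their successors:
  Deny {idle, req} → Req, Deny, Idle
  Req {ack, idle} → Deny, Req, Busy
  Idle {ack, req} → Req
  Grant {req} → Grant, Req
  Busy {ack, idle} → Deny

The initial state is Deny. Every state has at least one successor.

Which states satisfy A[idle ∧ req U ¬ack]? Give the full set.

States satisfying idle ∧ req: {Deny}.
States satisfying ¬ack: {Deny, Grant}.
States satisfying A[idle ∧ req U ¬ack]: {Deny, Grant}.

{Deny, Grant}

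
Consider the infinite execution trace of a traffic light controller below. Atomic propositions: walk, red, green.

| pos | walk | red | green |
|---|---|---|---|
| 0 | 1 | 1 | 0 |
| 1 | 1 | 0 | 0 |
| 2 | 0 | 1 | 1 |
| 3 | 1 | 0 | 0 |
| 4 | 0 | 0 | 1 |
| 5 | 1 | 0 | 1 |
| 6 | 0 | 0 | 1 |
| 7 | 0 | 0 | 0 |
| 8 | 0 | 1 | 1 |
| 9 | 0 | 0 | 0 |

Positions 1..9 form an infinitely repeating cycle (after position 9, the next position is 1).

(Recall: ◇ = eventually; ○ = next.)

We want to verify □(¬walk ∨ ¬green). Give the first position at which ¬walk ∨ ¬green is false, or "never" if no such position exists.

5

Check ¬walk ∨ ¬green at each position in order: 0 ✓, 1 ✓, 2 ✓, 3 ✓, 4 ✓.
At position 5 the labels are {green, walk}, so ¬walk ∨ ¬green is false there. This is the first violation.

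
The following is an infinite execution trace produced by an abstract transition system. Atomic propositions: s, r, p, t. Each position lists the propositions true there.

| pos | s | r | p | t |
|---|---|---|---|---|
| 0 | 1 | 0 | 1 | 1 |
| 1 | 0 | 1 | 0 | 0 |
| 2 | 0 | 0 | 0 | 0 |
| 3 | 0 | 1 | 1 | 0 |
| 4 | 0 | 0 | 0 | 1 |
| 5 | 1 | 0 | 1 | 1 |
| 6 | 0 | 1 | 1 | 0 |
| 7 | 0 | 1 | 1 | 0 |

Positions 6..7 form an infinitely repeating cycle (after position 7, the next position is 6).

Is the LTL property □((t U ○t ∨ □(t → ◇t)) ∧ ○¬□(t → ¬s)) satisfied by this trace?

No

(t U ○t ∨ □(t → ◇t)) ∧ ○¬□(t → ¬s) must hold at every position from 0 onward. It fails at position 5, so □((t U ○t ∨ □(t → ◇t)) ∧ ○¬□(t → ¬s)) is false.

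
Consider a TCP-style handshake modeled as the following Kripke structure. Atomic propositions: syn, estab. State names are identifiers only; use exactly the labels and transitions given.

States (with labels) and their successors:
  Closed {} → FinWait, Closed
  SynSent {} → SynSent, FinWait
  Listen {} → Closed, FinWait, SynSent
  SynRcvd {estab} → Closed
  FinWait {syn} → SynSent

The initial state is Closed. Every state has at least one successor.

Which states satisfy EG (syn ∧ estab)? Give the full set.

States satisfying syn ∧ estab: ∅.
States satisfying EG (syn ∧ estab): ∅.

none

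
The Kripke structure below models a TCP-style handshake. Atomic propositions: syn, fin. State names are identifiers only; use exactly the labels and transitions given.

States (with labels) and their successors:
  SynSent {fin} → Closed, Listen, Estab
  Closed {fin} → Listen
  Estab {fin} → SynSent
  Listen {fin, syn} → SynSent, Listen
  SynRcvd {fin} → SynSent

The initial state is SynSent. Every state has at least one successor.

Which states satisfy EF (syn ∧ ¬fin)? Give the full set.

States satisfying syn ∧ ¬fin: ∅.
States satisfying EF (syn ∧ ¬fin): ∅.

none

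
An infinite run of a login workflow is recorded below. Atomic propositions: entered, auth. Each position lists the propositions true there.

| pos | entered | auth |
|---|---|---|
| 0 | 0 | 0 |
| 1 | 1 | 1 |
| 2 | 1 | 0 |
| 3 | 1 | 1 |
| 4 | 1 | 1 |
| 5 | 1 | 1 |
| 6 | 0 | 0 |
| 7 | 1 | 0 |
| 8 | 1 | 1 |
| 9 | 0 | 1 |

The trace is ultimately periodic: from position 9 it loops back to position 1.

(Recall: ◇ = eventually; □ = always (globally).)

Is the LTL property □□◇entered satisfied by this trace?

Holds

□◇entered holds at every position 0..9, and those are all positions ever visited, so □□◇entered holds.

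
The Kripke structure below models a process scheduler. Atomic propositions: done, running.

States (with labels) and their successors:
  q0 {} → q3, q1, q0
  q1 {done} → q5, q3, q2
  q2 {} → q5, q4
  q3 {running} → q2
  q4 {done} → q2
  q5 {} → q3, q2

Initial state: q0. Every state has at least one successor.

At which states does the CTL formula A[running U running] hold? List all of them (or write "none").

{q3}

States satisfying running: {q3}.
States satisfying A[running U running]: {q3}.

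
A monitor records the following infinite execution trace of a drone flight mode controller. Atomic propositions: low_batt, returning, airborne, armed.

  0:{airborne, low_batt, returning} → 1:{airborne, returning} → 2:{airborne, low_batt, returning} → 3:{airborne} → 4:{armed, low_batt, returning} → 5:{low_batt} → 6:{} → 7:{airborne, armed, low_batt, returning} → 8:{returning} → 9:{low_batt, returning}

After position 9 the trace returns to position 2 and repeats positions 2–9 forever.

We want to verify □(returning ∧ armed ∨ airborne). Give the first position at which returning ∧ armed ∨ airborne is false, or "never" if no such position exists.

5

Check returning ∧ armed ∨ airborne at each position in order: 0 ✓, 1 ✓, 2 ✓, 3 ✓, 4 ✓.
At position 5 the labels are {low_batt}, so returning ∧ armed ∨ airborne is false there. This is the first violation.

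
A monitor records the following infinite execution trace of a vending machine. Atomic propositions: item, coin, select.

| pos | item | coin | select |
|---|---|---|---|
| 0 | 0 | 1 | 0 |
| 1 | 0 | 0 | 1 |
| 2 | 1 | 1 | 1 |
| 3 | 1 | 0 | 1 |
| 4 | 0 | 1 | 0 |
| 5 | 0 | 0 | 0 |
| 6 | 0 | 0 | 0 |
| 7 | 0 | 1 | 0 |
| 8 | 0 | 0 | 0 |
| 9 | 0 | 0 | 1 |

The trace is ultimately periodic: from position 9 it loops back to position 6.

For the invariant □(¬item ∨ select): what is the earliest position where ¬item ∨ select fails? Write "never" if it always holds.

never

¬item ∨ select holds at every position 0..9, and those are all the positions the trace ever visits, so the invariant □(¬item ∨ select) is never violated.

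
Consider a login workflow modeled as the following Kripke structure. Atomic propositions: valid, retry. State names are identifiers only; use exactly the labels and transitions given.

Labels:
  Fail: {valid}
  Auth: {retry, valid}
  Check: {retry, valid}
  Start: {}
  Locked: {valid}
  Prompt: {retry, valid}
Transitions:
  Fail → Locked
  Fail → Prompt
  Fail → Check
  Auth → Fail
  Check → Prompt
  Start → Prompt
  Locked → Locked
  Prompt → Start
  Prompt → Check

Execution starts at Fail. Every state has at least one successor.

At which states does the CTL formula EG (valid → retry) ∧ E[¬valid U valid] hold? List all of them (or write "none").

{Check, Start, Prompt}

States satisfying valid → retry: {Auth, Check, Start, Prompt}.
States satisfying EG (valid → retry): {Check, Start, Prompt}.
States satisfying ¬valid: {Start}.
States satisfying valid: {Fail, Auth, Check, Locked, Prompt}.
States satisfying E[¬valid U valid]: {Fail, Auth, Check, Start, Locked, Prompt}.
States satisfying EG (valid → retry) ∧ E[¬valid U valid]: {Check, Start, Prompt}.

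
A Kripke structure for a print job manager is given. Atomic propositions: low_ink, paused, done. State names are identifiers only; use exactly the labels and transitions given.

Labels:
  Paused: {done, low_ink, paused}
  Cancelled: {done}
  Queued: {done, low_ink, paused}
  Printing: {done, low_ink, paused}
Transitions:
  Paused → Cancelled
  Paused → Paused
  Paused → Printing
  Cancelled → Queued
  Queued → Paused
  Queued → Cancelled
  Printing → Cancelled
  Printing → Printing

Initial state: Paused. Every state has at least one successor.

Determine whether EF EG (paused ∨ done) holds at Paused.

States satisfying EG (paused ∨ done): {Paused, Cancelled, Queued, Printing}.
States satisfying EF EG (paused ∨ done): {Paused, Cancelled, Queued, Printing}.
Some path from Paused reaches a state where EG (paused ∨ done) holds.
Paused ∈ Sat(EF EG (paused ∨ done)).

Yes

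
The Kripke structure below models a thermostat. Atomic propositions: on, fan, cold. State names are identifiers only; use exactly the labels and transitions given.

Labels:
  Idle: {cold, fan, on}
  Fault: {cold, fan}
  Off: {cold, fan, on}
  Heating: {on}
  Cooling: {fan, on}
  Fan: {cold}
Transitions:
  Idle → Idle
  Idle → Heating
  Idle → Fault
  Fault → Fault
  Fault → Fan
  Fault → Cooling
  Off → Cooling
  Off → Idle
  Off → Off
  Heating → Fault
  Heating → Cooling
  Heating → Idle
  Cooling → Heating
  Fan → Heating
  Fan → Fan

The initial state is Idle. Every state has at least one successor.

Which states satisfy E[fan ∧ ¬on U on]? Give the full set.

{Idle, Fault, Off, Heating, Cooling}

States satisfying fan ∧ ¬on: {Fault}.
States satisfying on: {Idle, Off, Heating, Cooling}.
States satisfying E[fan ∧ ¬on U on]: {Idle, Fault, Off, Heating, Cooling}.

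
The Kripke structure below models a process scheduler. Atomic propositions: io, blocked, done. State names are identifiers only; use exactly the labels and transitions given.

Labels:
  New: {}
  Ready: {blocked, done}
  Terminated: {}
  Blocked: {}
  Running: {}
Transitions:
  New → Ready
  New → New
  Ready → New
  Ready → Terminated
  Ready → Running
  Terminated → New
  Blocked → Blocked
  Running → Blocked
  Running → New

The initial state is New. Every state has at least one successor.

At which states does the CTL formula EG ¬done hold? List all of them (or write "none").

States satisfying ¬done: {New, Terminated, Blocked, Running}.
States satisfying EG ¬done: {New, Terminated, Blocked, Running}.

{New, Terminated, Blocked, Running}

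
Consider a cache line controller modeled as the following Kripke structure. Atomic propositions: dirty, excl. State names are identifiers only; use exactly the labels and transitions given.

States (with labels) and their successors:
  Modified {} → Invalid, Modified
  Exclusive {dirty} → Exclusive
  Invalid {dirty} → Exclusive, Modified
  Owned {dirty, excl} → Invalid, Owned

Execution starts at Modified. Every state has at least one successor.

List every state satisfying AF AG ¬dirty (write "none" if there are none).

none

States satisfying AG ¬dirty: ∅.
States satisfying AF AG ¬dirty: ∅.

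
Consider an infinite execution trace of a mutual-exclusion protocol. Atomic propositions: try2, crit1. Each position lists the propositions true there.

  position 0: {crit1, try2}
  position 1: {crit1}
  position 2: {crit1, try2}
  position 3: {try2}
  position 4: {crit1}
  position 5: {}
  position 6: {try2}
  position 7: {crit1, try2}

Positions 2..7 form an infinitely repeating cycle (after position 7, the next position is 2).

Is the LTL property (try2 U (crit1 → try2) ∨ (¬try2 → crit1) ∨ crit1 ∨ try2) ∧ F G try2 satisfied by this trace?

Violated

G try2 is false at every position 0..7, so it never becomes true and F G try2 fails.
At position 0: try2 U (crit1 → try2) ∨ (¬try2 → crit1) ∨ crit1 ∨ try2 is true; F G try2 is false; so (try2 U (crit1 → try2) ∨ (¬try2 → crit1) ∨ crit1 ∨ try2) ∧ F G try2 is false.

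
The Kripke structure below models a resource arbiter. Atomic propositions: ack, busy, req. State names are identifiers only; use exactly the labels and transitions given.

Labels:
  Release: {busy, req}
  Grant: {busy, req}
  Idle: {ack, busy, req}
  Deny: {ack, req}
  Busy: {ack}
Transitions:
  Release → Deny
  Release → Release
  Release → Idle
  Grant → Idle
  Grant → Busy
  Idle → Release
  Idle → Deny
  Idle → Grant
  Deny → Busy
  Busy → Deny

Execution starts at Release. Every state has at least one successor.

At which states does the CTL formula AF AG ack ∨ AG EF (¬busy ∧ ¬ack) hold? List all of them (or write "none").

{Deny, Busy}

States satisfying AG ack: {Deny, Busy}.
States satisfying AF AG ack: {Deny, Busy}.
States satisfying EF (¬busy ∧ ¬ack): ∅.
States satisfying AG EF (¬busy ∧ ¬ack): ∅.
States satisfying AF AG ack ∨ AG EF (¬busy ∧ ¬ack): {Deny, Busy}.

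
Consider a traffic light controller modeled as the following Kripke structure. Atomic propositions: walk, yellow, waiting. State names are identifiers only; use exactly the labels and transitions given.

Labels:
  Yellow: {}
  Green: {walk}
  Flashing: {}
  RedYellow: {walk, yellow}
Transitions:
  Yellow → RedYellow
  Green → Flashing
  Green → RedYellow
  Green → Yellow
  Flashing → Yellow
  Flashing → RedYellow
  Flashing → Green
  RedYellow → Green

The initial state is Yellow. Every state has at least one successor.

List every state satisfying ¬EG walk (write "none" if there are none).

States satisfying walk: {Green, RedYellow}.
States satisfying EG walk: {Green, RedYellow}.
States satisfying ¬EG walk: {Yellow, Flashing}.

{Yellow, Flashing}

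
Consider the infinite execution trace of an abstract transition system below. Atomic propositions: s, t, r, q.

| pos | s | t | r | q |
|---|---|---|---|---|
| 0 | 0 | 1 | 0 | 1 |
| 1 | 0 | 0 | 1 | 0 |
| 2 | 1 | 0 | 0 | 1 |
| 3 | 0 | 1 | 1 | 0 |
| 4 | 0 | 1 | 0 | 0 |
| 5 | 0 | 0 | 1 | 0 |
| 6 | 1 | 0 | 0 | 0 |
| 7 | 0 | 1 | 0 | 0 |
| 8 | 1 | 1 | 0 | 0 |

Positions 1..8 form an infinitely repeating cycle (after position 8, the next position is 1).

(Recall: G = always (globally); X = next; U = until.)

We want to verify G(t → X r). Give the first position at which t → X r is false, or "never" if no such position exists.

3

Check t → X r at each position in order: 0 ✓, 1 ✓, 2 ✓.
At position 3 the labels are {r, t} and the next position 4 has {t}, so t → X r is false there. This is the first violation.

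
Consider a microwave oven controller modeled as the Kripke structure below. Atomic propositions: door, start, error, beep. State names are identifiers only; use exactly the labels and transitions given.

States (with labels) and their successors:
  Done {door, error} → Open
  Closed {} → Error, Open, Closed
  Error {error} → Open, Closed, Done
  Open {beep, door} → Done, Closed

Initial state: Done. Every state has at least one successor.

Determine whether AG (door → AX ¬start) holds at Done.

Yes

States satisfying door → AX ¬start: {Done, Closed, Error, Open}.
States satisfying AG (door → AX ¬start): {Done, Closed, Error, Open}.
Every state reachable from Done satisfies door → AX ¬start.
Done ∈ Sat(AG (door → AX ¬start)).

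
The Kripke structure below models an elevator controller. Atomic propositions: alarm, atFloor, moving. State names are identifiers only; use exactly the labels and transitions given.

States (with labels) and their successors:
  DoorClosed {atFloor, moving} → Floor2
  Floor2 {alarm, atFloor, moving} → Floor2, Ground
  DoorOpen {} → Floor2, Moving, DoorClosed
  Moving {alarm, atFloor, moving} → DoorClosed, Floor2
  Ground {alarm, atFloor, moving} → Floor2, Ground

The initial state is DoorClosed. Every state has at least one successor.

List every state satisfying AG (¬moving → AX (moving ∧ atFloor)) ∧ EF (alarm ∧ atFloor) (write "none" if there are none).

States satisfying ¬moving → AX (moving ∧ atFloor): {DoorClosed, Floor2, DoorOpen, Moving, Ground}.
States satisfying AG (¬moving → AX (moving ∧ atFloor)): {DoorClosed, Floor2, DoorOpen, Moving, Ground}.
States satisfying alarm ∧ atFloor: {Floor2, Moving, Ground}.
States satisfying EF (alarm ∧ atFloor): {DoorClosed, Floor2, DoorOpen, Moving, Ground}.
States satisfying AG (¬moving → AX (moving ∧ atFloor)) ∧ EF (alarm ∧ atFloor): {DoorClosed, Floor2, DoorOpen, Moving, Ground}.

{DoorClosed, Floor2, DoorOpen, Moving, Ground}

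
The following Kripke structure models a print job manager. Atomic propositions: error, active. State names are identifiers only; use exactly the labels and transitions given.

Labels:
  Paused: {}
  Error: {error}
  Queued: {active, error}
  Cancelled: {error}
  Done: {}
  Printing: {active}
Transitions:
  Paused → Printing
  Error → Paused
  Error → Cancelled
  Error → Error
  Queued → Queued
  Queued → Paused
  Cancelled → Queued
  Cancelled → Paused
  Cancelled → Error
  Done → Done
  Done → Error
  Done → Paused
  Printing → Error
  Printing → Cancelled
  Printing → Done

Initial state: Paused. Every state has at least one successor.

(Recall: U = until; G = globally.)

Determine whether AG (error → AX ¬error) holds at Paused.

Does not hold

States satisfying error → AX ¬error: {Paused, Done, Printing}.
States satisfying AG (error → AX ¬error): ∅.
Cancelled is reachable from Paused and violates error → AX ¬error, so AG fails at Paused.
Paused ∉ Sat(AG (error → AX ¬error)).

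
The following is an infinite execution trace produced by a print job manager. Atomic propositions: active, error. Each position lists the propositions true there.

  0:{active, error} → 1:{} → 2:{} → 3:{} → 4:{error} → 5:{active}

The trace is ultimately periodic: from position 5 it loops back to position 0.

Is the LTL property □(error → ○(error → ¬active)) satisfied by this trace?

Yes

error → ○(error → ¬active) holds at every position 0..5, and those are all positions ever visited, so □(error → ○(error → ¬active)) holds.
Positions where error holds: 0, 4.
Check ○(error → ¬active) at each: 0→ok, 4→ok.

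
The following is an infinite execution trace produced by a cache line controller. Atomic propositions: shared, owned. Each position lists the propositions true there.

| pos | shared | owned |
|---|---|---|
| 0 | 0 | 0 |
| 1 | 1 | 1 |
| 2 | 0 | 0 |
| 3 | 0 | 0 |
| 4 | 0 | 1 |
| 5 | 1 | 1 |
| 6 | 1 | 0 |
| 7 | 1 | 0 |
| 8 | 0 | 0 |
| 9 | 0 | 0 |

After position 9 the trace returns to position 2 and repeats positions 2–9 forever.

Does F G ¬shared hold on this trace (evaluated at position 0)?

Violated

G ¬shared is false at every position 0..9, so it never becomes true and F G ¬shared fails.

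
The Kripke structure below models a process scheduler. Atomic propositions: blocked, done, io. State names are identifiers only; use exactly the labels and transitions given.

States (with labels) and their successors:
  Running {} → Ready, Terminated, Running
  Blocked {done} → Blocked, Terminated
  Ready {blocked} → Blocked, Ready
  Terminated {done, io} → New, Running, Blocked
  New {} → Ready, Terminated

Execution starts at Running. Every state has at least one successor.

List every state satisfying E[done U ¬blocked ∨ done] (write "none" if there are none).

{Running, Blocked, Terminated, New}

States satisfying done: {Blocked, Terminated}.
States satisfying ¬blocked ∨ done: {Running, Blocked, Terminated, New}.
States satisfying E[done U ¬blocked ∨ done]: {Running, Blocked, Terminated, New}.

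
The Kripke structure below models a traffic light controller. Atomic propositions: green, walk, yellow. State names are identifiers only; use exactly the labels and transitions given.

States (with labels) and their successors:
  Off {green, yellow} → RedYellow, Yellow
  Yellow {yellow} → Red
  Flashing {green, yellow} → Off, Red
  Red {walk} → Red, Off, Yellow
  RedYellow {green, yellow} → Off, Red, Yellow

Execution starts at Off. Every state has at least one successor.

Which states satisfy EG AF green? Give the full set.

States satisfying AF green: {Off, Flashing, RedYellow}.
States satisfying EG AF green: {Off, Flashing, RedYellow}.

{Off, Flashing, RedYellow}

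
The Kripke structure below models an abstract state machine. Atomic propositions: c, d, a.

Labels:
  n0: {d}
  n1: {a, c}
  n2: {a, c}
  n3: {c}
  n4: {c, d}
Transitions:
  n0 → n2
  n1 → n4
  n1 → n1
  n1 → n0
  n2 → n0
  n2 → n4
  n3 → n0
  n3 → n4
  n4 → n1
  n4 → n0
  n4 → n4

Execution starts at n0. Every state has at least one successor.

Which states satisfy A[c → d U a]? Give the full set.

States satisfying c → d: {n0, n4}.
States satisfying a: {n1, n2}.
States satisfying A[c → d U a]: {n0, n1, n2}.

{n0, n1, n2}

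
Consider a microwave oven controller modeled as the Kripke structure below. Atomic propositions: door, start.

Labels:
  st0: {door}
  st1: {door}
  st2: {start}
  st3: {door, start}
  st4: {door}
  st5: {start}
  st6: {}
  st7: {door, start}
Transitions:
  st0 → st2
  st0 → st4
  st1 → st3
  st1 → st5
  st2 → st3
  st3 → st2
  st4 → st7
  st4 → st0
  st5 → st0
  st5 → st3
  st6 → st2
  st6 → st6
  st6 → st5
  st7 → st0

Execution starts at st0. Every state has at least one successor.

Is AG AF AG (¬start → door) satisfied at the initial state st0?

States satisfying AF AG (¬start → door): {st0, st1, st2, st3, st4, st5, st7}.
States satisfying AG AF AG (¬start → door): {st0, st1, st2, st3, st4, st5, st7}.
Every state reachable from st0 satisfies AF AG (¬start → door).
st0 ∈ Sat(AG AF AG (¬start → door)).

Yes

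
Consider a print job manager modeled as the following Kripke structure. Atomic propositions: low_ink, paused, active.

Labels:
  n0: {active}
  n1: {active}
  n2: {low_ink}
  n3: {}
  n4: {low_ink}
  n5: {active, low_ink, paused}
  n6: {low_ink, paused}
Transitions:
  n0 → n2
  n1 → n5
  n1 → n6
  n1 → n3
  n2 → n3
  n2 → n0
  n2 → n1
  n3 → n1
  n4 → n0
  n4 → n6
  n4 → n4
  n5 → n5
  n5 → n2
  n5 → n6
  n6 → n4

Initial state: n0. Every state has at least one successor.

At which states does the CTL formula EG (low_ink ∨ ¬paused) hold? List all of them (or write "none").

{n0, n1, n2, n3, n4, n5, n6}

States satisfying low_ink ∨ ¬paused: {n0, n1, n2, n3, n4, n5, n6}.
States satisfying EG (low_ink ∨ ¬paused): {n0, n1, n2, n3, n4, n5, n6}.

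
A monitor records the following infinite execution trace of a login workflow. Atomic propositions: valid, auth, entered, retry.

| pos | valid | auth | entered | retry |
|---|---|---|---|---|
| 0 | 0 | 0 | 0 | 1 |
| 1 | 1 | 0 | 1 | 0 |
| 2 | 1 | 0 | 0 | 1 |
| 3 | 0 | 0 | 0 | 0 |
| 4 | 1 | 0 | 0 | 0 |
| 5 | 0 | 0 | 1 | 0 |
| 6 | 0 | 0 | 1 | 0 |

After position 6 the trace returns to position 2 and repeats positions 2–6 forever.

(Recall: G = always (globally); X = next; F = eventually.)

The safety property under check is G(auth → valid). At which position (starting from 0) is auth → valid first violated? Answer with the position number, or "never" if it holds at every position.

auth → valid holds at every position 0..6, and those are all the positions the trace ever visits, so the invariant G(auth → valid) is never violated.

never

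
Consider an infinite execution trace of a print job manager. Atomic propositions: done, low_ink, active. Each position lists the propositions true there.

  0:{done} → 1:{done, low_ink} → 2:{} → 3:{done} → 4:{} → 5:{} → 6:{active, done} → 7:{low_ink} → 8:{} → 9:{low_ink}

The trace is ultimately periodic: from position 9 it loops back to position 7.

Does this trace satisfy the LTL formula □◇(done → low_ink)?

Yes

◇(done → low_ink) holds at every position 0..9, and those are all positions ever visited, so □◇(done → low_ink) holds.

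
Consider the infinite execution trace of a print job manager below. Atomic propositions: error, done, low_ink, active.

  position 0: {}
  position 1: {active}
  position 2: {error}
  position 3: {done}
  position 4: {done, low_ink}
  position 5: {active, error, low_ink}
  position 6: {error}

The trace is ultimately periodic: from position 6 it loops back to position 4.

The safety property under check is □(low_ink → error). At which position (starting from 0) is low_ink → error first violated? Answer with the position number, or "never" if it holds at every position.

Check low_ink → error at each position in order: 0 ✓, 1 ✓, 2 ✓, 3 ✓.
At position 4 the labels are {done, low_ink}, so low_ink → error is false there. This is the first violation.

4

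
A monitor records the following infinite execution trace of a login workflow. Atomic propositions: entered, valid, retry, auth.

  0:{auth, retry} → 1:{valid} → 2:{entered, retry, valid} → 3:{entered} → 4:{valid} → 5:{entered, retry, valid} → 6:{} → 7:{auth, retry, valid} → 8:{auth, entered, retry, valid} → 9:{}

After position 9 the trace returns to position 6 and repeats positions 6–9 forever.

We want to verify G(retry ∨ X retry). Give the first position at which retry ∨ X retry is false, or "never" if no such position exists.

Check retry ∨ X retry at each position in order: 0 ✓, 1 ✓, 2 ✓.
At position 3 the labels are {entered} and the next position 4 has {valid}, so retry ∨ X retry is false there. This is the first violation.

3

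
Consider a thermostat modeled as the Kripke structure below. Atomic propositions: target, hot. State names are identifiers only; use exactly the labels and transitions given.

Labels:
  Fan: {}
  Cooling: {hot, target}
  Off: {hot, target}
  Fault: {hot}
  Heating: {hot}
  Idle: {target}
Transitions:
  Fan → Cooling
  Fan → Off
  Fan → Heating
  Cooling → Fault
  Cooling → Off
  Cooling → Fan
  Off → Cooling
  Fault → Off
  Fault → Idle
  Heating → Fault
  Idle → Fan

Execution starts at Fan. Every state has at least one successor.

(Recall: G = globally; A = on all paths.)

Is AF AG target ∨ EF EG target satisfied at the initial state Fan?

States satisfying AG target: ∅.
States satisfying AF AG target: ∅.
States satisfying EG target: {Cooling, Off}.
States satisfying EF EG target: {Fan, Cooling, Off, Fault, Heating, Idle}.
States satisfying AF AG target ∨ EF EG target: {Fan, Cooling, Off, Fault, Heating, Idle}.
Fan ∈ Sat(AF AG target ∨ EF EG target).

Holds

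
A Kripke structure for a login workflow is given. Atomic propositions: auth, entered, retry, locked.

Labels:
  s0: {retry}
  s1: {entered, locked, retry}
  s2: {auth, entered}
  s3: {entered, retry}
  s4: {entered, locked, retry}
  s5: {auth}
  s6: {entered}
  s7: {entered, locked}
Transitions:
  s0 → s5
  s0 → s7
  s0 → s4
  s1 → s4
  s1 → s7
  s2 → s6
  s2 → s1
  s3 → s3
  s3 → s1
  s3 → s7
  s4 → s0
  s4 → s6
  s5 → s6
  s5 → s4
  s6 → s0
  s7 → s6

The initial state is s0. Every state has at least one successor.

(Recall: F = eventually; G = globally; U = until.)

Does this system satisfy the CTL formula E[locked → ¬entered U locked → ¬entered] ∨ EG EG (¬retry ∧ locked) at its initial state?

Holds

States satisfying locked → ¬entered: {s0, s2, s3, s5, s6}.
States satisfying E[locked → ¬entered U locked → ¬entered]: {s0, s2, s3, s5, s6}.
States satisfying EG (¬retry ∧ locked): ∅.
States satisfying EG EG (¬retry ∧ locked): ∅.
States satisfying E[locked → ¬entered U locked → ¬entered] ∨ EG EG (¬retry ∧ locked): {s0, s2, s3, s5, s6}.
s0 ∈ Sat(E[locked → ¬entered U locked → ¬entered] ∨ EG EG (¬retry ∧ locked)).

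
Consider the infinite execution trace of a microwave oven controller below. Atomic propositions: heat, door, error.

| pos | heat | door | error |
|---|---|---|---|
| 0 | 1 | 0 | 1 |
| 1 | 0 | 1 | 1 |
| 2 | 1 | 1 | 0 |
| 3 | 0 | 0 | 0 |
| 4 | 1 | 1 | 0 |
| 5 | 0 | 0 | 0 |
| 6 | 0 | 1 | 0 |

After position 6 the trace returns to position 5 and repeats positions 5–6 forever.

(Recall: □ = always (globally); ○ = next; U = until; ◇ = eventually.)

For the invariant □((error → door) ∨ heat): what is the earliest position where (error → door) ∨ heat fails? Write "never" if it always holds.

(error → door) ∨ heat holds at every position 0..6, and those are all the positions the trace ever visits, so the invariant □((error → door) ∨ heat) is never violated.

never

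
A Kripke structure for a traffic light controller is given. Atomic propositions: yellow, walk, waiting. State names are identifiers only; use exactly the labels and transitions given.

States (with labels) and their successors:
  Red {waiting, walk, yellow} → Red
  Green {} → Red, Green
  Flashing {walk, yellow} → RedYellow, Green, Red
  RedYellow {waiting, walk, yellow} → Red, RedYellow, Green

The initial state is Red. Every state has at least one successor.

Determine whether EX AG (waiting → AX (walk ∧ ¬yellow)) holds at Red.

No

States satisfying AG (waiting → AX (walk ∧ ¬yellow)): ∅.
States satisfying EX AG (waiting → AX (walk ∧ ¬yellow)): ∅.
No suitable path/successor from Red witnesses the formula.
Red ∉ Sat(EX AG (waiting → AX (walk ∧ ¬yellow))).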